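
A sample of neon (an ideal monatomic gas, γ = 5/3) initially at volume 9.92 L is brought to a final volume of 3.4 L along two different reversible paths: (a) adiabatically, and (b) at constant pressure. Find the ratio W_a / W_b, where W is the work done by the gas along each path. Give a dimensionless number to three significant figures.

Path (a) adiabatic: W = P₁V₁(1 − (V₁/V₂)^(γ−1))/(γ−1) → W_a/(P₁V₁) = -1.563.
Path (b) isobaric: W = P₁(V₂ − V₁) → W_b/(P₁V₁) = -0.6573.
W_a / W_b = -1.563 / -0.6573 = 2.378.

W_a / W_b ≈ 2.38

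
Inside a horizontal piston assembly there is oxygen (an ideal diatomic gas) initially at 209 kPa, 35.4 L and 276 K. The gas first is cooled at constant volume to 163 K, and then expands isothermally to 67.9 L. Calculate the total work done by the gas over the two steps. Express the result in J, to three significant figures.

W_total ≈ 2850 J

Step 1 (isochoric): W = 0 (constant volume).
After step 1: P = 123.4 kPa (V unchanged).
Step 2 (isothermal): W = P₁V₁ ln(V₂/V₁) = (4369) ln(67.9/35.4) = 2846 J.
W_total = 0 + 2846 = 2846 J.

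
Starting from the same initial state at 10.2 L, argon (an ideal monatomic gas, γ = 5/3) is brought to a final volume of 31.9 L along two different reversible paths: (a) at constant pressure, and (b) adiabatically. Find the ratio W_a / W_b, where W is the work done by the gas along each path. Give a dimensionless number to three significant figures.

Path (a) isobaric: W = P₁(V₂ − V₁) → W_a/(P₁V₁) = 2.127.
Path (b) adiabatic: W = P₁V₁(1 − (V₁/V₂)^(γ−1))/(γ−1) → W_b/(P₁V₁) = 0.7986.
W_a / W_b = 2.127 / 0.7986 = 2.664.

W_a / W_b ≈ 2.66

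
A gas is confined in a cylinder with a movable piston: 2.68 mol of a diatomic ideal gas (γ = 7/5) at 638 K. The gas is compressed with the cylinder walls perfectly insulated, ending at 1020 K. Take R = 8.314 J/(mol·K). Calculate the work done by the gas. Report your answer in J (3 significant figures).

W ≈ -21300 J

Adiabatic ⇒ Q = 0, so W_by = −ΔU = nCᵥ(T₁ − T₂).
Cᵥ = 5R/2 = 20.79 J/(mol·K).
W = (2.68)(20.79)(638 − 1020) = -21279 J.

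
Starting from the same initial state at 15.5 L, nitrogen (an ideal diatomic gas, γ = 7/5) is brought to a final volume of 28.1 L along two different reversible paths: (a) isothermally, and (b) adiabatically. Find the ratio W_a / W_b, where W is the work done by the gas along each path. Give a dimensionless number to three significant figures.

W_a / W_b ≈ 1.12

Path (a) isothermal: W = P₁V₁ ln(V₂/V₁) → W_a/(P₁V₁) = 0.5949.
Path (b) adiabatic: W = P₁V₁(1 − (V₁/V₂)^(γ−1))/(γ−1) → W_b/(P₁V₁) = 0.5294.
W_a / W_b = 0.5949 / 0.5294 = 1.124.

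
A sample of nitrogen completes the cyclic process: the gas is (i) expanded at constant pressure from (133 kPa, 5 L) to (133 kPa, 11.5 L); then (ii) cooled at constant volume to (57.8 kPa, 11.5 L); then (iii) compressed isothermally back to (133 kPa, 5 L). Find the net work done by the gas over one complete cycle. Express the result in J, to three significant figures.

Leg (i): W = PΔV = (133)(11.5 − 5) = 864.5 J.
Leg (ii): W = 0.
Leg (iii): W = PᵢVᵢ ln(V_f/Vᵢ) = (664.7) ln(5/11.5) = -553.6 J.
W_net = 864.5 − 553.6 = 310.9 J.

W_net ≈ 311 J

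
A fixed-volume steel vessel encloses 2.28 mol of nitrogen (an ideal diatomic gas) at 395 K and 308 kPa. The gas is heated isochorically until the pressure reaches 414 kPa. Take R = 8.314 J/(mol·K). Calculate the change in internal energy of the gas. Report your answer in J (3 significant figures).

Constant volume ⇒ W = 0, so Q = ΔU = nCᵥΔT with Cᵥ = 5R/2 = 20.79 J/(mol·K).
At constant V, T₂/T₁ = P₂/P₁ ⇒ ΔT = T₁(P₂/P₁ − 1) = 395·(414/308 − 1) = 135.9 K.
ΔU = (2.28)(20.79)(135.9) = 6442 J.

ΔU ≈ 6440 J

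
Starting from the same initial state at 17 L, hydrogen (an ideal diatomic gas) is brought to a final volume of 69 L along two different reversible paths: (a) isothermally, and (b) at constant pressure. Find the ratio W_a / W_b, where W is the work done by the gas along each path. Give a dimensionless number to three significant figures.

W_a / W_b ≈ 0.458

Path (a) isothermal: W = P₁V₁ ln(V₂/V₁) → W_a/(P₁V₁) = 1.401.
Path (b) isobaric: W = P₁(V₂ − V₁) → W_b/(P₁V₁) = 3.059.
W_a / W_b = 1.401 / 3.059 = 0.458.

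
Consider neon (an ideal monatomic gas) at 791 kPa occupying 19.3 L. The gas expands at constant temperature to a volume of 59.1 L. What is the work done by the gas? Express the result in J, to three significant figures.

W ≈ 17100 J

Isothermal: W = nRT ln(V₂/V₁) = P₁V₁ ln(V₂/V₁).
P₁V₁ = (791 kPa)(19.3 L) = 15266 J.
W = 15266 × ln(59.1/19.3) = 15266 × 1.119
W_by_gas = 17085 J.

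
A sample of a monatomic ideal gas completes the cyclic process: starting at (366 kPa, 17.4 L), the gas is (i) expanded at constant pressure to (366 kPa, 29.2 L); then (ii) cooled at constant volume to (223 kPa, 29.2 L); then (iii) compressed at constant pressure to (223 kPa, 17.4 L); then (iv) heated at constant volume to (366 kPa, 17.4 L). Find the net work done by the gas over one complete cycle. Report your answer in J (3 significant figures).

W_net ≈ 1690 J

Constant-volume legs do no work.
W(i) = (366)(29.2 − 17.4) = 4319 J; W(iii) = (223)(17.4 − 29.2) = -2631 J.
W_net = 4319 − 2631 = 1687 J (the clockwise enclosed area).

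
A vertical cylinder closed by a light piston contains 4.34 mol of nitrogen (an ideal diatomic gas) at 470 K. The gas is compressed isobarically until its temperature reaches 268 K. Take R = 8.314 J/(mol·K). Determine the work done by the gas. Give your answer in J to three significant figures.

W ≈ -7290 J

Isobaric: W = P ΔV = nR ΔT.
W = (4.34)(8.314)(268 − 470) = -7289 J.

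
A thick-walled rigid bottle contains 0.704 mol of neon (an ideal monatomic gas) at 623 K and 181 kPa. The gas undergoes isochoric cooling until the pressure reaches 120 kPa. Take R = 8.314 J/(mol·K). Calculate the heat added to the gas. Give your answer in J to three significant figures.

Q ≈ -1840 J

Constant volume ⇒ W = 0, so Q = ΔU = nCᵥΔT with Cᵥ = 3R/2 = 12.47 J/(mol·K).
At constant V, T₂/T₁ = P₂/P₁ ⇒ ΔT = T₁(P₂/P₁ − 1) = 623·(120/181 − 1) = -210 K.
ΔU = (0.704)(12.47)(-210) = -1843 J.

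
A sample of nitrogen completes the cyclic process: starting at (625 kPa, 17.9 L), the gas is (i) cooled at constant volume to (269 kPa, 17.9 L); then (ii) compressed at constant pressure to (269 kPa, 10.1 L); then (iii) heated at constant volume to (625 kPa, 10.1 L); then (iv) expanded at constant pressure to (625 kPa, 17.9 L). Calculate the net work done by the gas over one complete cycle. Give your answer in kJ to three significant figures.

Constant-volume legs do no work.
W(ii) = (269)(10.1 − 17.9) = -2098 J; W(iv) = (625)(17.9 − 10.1) = 4875 J.
W_net = -2098 + 4875 = 2777 J (the clockwise enclosed area).

W_net ≈ 2.78 kJ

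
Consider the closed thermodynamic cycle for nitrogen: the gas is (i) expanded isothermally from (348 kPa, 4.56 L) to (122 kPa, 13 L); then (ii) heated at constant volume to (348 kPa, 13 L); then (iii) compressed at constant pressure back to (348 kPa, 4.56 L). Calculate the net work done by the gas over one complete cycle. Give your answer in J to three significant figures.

Leg (i): W = PᵢVᵢ ln(V_f/Vᵢ) = (1587) ln(13/4.56) = 1662 J.
Leg (ii): W = 0.
Leg (iii): W = PΔV = (348)(4.56 − 13) = -2937 J.
W_net = 1662 − 2937 = -1275 J.

W_net ≈ -1270 J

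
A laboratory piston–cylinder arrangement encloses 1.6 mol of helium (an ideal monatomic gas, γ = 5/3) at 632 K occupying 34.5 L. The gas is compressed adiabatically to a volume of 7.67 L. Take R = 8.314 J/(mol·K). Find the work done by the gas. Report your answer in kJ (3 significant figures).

Adiabatic: TV^(γ−1) = const with γ = 5/3.
T₂ = T₁ (V₁/V₂)^(γ−1) = 632 × (34.5/7.67)^0.667 = 632 × 2.725 = 1722 K.
W_by = nCᵥ(T₁ − T₂) = (1.6)(12.47)(632 − 1722) = -21752 J.

W ≈ -21.8 kJ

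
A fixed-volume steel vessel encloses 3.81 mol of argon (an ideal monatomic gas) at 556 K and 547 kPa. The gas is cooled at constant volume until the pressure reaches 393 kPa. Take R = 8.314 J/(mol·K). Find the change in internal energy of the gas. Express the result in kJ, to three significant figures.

Constant volume ⇒ W = 0, so Q = ΔU = nCᵥΔT with Cᵥ = 3R/2 = 12.47 J/(mol·K).
At constant V, T₂/T₁ = P₂/P₁ ⇒ ΔT = T₁(P₂/P₁ − 1) = 556·(393/547 − 1) = -156.5 K.
ΔU = (3.81)(12.47)(-156.5) = -7438 J.

ΔU ≈ -7.44 kJ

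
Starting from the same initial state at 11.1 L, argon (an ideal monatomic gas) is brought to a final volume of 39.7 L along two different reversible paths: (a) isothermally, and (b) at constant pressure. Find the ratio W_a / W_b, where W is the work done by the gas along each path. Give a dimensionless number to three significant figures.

W_a / W_b ≈ 0.495

Path (a) isothermal: W = P₁V₁ ln(V₂/V₁) → W_a/(P₁V₁) = 1.274.
Path (b) isobaric: W = P₁(V₂ − V₁) → W_b/(P₁V₁) = 2.577.
W_a / W_b = 1.274 / 2.577 = 0.4946.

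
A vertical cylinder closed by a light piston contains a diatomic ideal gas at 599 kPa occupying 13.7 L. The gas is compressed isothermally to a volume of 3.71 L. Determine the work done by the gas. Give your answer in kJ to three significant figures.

Isothermal: W = nRT ln(V₂/V₁) = P₁V₁ ln(V₂/V₁).
P₁V₁ = (599 kPa)(13.7 L) = 8206 J.
W = 8206 × ln(3.71/13.7) = 8206 × -1.306
W_by_gas = -10720 J.

W ≈ -10.7 kJ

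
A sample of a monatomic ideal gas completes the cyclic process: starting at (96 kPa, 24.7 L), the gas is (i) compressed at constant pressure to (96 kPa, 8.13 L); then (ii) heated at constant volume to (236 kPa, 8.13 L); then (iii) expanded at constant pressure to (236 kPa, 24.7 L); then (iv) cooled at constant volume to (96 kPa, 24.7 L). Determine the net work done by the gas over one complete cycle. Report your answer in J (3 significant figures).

Constant-volume legs do no work.
W(i) = (96)(8.13 − 24.7) = -1591 J; W(iii) = (236)(24.7 − 8.13) = 3911 J.
W_net = -1591 + 3911 = 2320 J (the clockwise enclosed area).

W_net ≈ 2320 J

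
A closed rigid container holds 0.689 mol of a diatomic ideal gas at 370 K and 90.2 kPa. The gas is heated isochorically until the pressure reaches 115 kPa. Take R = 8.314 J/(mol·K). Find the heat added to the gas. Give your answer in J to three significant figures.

Q ≈ 1460 J

Constant volume ⇒ W = 0, so Q = ΔU = nCᵥΔT with Cᵥ = 5R/2 = 20.79 J/(mol·K).
At constant V, T₂/T₁ = P₂/P₁ ⇒ ΔT = T₁(P₂/P₁ − 1) = 370·(115/90.2 − 1) = 101.7 K.
ΔU = (0.689)(20.79)(101.7) = 1457 J.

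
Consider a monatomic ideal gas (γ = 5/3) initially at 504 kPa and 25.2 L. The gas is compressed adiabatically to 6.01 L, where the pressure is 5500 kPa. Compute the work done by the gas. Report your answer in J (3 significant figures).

W ≈ -30500 J

Adiabatic: W = (P₁V₁ − P₂V₂)/(γ − 1) with γ = 5/3.
P₁V₁ = 12701 J, P₂V₂ = 33055 J.
W = (12701 − 33055) / 0.6667 = -30531 J.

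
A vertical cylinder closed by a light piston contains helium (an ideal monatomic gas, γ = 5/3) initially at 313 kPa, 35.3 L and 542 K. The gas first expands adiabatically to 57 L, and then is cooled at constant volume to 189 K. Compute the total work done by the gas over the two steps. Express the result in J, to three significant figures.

W_total ≈ 4530 J

Step 1 (adiabatic): W = (P₁V₁ − P₂V₂)/(γ−1) = (11049 − 8028)/0.667 = 4532 J.
Step 2 (isochoric): W = 0 (constant volume).
W_total = 4532 + 0 = 4532 J.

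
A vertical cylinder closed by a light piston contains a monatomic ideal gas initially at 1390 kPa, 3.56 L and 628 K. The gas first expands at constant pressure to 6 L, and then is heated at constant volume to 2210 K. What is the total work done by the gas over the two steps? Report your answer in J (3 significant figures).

W_total ≈ 3390 J

Step 1 (isobaric): W = PΔV = (1390 kPa)(6 − 3.56 L) = 3392 J.
Step 2 (isochoric): W = 0 (constant volume).
W_total = 3392 + 0 = 3392 J.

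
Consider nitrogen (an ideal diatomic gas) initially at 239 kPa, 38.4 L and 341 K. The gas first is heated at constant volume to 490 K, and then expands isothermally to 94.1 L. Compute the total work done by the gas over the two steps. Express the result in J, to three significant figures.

W_total ≈ 11800 J

Step 1 (isochoric): W = 0 (constant volume).
After step 1: P = 343.4 kPa (V unchanged).
Step 2 (isothermal): W = P₁V₁ ln(V₂/V₁) = (13188) ln(94.1/38.4) = 11820 J.
W_total = 0 + 11820 = 11820 J.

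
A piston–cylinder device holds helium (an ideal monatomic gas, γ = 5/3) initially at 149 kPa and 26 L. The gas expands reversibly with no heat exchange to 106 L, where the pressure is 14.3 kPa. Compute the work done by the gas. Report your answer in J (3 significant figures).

W ≈ 3540 J

Adiabatic: W = (P₁V₁ − P₂V₂)/(γ − 1) with γ = 5/3.
P₁V₁ = 3874 J, P₂V₂ = 1516 J.
W = (3874 − 1516) / 0.6667 = 3537 J.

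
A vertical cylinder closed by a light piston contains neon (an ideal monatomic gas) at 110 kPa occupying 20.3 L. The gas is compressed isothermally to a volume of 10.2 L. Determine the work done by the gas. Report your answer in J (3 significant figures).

W ≈ -1540 J

Isothermal: W = nRT ln(V₂/V₁) = P₁V₁ ln(V₂/V₁).
P₁V₁ = (110 kPa)(20.3 L) = 2233 J.
W = 2233 × ln(10.2/20.3) = 2233 × -0.6882
W_by_gas = -1537 J.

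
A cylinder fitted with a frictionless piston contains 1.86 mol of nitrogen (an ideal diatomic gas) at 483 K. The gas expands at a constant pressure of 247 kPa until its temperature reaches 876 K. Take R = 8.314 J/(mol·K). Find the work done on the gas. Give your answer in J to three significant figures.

W ≈ -6080 J

Isobaric: W = P ΔV = nR ΔT.
W = (1.86)(8.314)(876 − 483) = 6077 J.
Work on gas = −W_by = -6077 J.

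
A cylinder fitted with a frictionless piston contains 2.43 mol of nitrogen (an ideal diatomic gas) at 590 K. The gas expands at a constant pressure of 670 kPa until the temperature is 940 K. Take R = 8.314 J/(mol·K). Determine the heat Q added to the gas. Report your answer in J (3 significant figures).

Q ≈ 24700 J

Isobaric: W = nRΔT = (2.43)(8.314)(350) = 7071 J.
ΔU = nCᵥΔT with Cᵥ = 5R/2: ΔU = (2.43)(20.79)(350) = 17678 J.
Q = ΔU + W = 17678 + 7071 = 24749 J.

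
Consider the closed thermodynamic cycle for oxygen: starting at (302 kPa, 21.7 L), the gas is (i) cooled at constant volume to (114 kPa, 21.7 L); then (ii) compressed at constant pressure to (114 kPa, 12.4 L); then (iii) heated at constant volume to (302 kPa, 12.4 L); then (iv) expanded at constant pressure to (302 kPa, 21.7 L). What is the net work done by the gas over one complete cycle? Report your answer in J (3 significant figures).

W_net ≈ 1750 J

Constant-volume legs do no work.
W(ii) = (114)(12.4 − 21.7) = -1060 J; W(iv) = (302)(21.7 − 12.4) = 2809 J.
W_net = -1060 + 2809 = 1748 J (the clockwise enclosed area).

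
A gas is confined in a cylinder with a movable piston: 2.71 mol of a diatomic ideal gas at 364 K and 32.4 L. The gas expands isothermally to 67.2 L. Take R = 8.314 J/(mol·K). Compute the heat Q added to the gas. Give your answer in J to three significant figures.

Isothermal ⇒ ΔU = 0, so Q = W = nRT ln(V₂/V₁).
Q = (2.71)(8.314)(364) ln(67.2/32.4) = 8201 × 0.7295 = 5983 J.

Q ≈ 5980 J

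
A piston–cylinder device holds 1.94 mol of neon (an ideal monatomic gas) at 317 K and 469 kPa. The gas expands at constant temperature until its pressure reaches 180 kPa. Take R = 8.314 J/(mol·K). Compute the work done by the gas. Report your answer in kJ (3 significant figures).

Isothermal process: W = nRT ln(V₂/V₁) = nRT ln(P₁/P₂).
W = (1.94)(8.314)(317) × ln(469/180)
  = 5113 × ln(2.606) = 5113 × 0.9576
W_by_gas = 4896 J.

W ≈ 4.90 kJ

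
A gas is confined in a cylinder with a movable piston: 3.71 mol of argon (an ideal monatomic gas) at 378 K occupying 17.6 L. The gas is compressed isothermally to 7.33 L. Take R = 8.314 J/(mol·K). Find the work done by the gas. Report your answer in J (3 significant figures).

Isothermal: W = nRT ln(V₂/V₁).
W = (3.71)(8.314)(378) × ln(7.33/17.6)
  = 11659 × -0.8759
W_by_gas = -10213 J.

W ≈ -10200 J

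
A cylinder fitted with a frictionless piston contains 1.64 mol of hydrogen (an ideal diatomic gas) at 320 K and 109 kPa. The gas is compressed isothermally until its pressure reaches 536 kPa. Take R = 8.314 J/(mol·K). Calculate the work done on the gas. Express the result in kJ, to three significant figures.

Isothermal process: W = nRT ln(V₂/V₁) = nRT ln(P₁/P₂).
W = (1.64)(8.314)(320) × ln(109/536)
  = 4363 × ln(0.2034) = 4363 × -1.593
W_by_gas = -6950 J; work on gas = −W_by = 6950 J.

W ≈ 6.95 kJ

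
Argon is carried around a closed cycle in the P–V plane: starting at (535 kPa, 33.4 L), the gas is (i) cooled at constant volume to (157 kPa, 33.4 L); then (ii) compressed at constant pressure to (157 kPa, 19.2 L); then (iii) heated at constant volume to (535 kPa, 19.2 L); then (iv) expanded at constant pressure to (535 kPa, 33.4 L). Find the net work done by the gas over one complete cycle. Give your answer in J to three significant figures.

Constant-volume legs do no work.
W(ii) = (157)(19.2 − 33.4) = -2229 J; W(iv) = (535)(33.4 − 19.2) = 7597 J.
W_net = -2229 + 7597 = 5368 J (the clockwise enclosed area).

W_net ≈ 5370 J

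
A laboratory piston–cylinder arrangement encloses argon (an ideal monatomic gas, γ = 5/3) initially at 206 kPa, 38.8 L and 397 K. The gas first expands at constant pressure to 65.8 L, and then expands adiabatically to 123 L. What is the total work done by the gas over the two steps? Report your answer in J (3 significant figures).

Step 1 (isobaric): W = PΔV = (206 kPa)(65.8 − 38.8 L) = 5562 J.
After step 1: P = 206 kPa, V = 65.8 L, T = 673.3 K.
Step 2 (adiabatic): W = (P₁V₁ − P₂V₂)/(γ−1) = (13555 − 8933)/0.667 = 6933 J.
W_total = 5562 + 6933 = 12495 J.

W_total ≈ 12500 J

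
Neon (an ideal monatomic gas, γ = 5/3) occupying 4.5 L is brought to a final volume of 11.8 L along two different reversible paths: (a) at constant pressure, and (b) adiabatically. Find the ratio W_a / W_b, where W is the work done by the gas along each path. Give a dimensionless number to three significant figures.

Path (a) isobaric: W = P₁(V₂ − V₁) → W_a/(P₁V₁) = 1.622.
Path (b) adiabatic: W = P₁V₁(1 − (V₁/V₂)^(γ−1))/(γ−1) → W_b/(P₁V₁) = 0.7112.
W_a / W_b = 1.622 / 0.7112 = 2.281.

W_a / W_b ≈ 2.28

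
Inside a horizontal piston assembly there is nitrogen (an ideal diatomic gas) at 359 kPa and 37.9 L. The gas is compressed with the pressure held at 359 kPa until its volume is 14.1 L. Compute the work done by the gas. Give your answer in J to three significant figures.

Isobaric: W = P ΔV.
W = (359 kPa)(14.1 − 37.9 L) = (359)(-23.8) = -8544 J.

W ≈ -8540 J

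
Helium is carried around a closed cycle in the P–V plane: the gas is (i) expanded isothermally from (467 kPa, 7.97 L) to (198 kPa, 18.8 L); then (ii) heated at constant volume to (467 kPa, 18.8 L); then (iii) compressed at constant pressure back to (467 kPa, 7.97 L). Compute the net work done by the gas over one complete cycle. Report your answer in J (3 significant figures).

Leg (i): W = PᵢVᵢ ln(V_f/Vᵢ) = (3722) ln(18.8/7.97) = 3194 J.
Leg (ii): W = 0.
Leg (iii): W = PΔV = (467)(7.97 − 18.8) = -5058 J.
W_net = 3194 − 5058 = -1864 J.

W_net ≈ -1860 J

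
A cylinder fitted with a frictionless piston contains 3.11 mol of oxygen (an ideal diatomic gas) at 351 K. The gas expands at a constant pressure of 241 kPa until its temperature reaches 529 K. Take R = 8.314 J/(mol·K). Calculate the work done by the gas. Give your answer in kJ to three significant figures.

W ≈ 4.60 kJ

Isobaric: W = P ΔV = nR ΔT.
W = (3.11)(8.314)(529 − 351) = 4602 J.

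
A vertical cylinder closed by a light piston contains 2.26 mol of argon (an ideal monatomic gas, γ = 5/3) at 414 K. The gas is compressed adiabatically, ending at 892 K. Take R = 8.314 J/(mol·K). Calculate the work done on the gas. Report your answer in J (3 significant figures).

W ≈ 13500 J

Adiabatic ⇒ Q = 0, so W_by = −ΔU = nCᵥ(T₁ − T₂).
Cᵥ = 3R/2 = 12.47 J/(mol·K).
W = (2.26)(12.47)(414 − 892) = -13472 J.
Work on gas = −W_by = 13472 J.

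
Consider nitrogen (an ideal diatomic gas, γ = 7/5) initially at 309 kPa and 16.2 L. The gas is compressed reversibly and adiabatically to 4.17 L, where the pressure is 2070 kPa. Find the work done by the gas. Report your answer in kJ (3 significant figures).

W ≈ -9.07 kJ

Adiabatic: W = (P₁V₁ − P₂V₂)/(γ − 1) with γ = 7/5.
P₁V₁ = 5006 J, P₂V₂ = 8632 J.
W = (5006 − 8632) / 0.4 = -9065 J.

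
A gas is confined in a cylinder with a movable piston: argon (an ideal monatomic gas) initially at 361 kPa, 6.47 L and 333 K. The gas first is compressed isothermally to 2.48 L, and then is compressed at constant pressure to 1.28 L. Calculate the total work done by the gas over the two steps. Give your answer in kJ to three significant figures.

Step 1 (isothermal): W = P₁V₁ ln(V₂/V₁) = (2336) ln(2.48/6.47) = -2240 J.
After step 1: P = 941.8 kPa, V = 2.48 L, T = 333 K.
Step 2 (isobaric): W = PΔV = (941.8 kPa)(1.28 − 2.48 L) = -1130 J.
W_total = -2240 − 1130 = -3370 J.

W_total ≈ -3.37 kJ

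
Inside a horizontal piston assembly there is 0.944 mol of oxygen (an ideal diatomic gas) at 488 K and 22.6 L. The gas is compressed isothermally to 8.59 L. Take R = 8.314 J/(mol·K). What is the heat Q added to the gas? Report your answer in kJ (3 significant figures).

Isothermal ⇒ ΔU = 0, so Q = W = nRT ln(V₂/V₁).
Q = (0.944)(8.314)(488) ln(8.59/22.6) = 3830 × -0.9674 = -3705 J.

Q ≈ -3.70 kJ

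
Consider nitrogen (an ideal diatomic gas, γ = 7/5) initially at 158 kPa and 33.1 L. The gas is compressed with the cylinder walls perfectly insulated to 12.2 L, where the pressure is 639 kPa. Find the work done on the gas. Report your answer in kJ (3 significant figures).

W ≈ 6.41 kJ

Adiabatic: W = (P₁V₁ − P₂V₂)/(γ − 1) with γ = 7/5.
P₁V₁ = 5230 J, P₂V₂ = 7796 J.
W = (5230 − 7796) / 0.4 = -6415 J.
Work on gas = −W_by = 6415 J.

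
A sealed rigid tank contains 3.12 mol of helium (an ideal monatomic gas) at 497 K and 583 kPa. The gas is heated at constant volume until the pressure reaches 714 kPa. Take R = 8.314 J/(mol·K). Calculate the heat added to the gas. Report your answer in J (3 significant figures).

Q ≈ 4350 J

Constant volume ⇒ W = 0, so Q = ΔU = nCᵥΔT with Cᵥ = 3R/2 = 12.47 J/(mol·K).
At constant V, T₂/T₁ = P₂/P₁ ⇒ ΔT = T₁(P₂/P₁ − 1) = 497·(714/583 − 1) = 111.7 K.
ΔU = (3.12)(12.47)(111.7) = 4345 J.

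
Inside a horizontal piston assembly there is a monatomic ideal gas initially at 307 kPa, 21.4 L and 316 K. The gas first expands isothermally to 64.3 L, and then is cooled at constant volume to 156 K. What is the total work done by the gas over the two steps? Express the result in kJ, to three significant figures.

Step 1 (isothermal): W = P₁V₁ ln(V₂/V₁) = (6570) ln(64.3/21.4) = 7228 J.
Step 2 (isochoric): W = 0 (constant volume).
W_total = 7228 + 0 = 7228 J.

W_total ≈ 7.23 kJ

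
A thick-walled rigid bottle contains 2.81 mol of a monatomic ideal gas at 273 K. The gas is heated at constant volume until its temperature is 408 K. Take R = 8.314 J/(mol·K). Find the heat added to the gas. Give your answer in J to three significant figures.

Q ≈ 4730 J

Constant volume ⇒ W = 0, so Q = ΔU = nCᵥΔT with Cᵥ = 3R/2 = 12.47 J/(mol·K).
ΔU = (2.81)(12.47)(408 − 273) = 4731 J.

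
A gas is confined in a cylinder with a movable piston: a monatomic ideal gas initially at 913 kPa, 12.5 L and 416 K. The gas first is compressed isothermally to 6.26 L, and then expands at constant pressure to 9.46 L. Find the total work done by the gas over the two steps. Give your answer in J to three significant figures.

W_total ≈ -2060 J

Step 1 (isothermal): W = P₁V₁ ln(V₂/V₁) = (11412) ln(6.26/12.5) = -7892 J.
After step 1: P = 1823 kPa, V = 6.26 L, T = 416 K.
Step 2 (isobaric): W = PΔV = (1823 kPa)(9.46 − 6.26 L) = 5834 J.
W_total = -7892 + 5834 = -2058 J.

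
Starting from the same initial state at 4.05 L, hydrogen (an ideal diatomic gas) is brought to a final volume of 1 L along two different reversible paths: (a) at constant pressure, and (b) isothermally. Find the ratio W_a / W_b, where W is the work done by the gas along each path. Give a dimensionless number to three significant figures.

W_a / W_b ≈ 0.538

Path (a) isobaric: W = P₁(V₂ − V₁) → W_a/(P₁V₁) = -0.7531.
Path (b) isothermal: W = P₁V₁ ln(V₂/V₁) → W_b/(P₁V₁) = -1.399.
W_a / W_b = -0.7531 / -1.399 = 0.5384.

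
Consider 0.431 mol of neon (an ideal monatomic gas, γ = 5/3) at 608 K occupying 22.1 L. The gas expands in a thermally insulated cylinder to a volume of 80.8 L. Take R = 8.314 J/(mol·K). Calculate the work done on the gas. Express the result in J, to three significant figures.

W ≈ -1890 J

Adiabatic: TV^(γ−1) = const with γ = 5/3.
T₂ = T₁ (V₁/V₂)^(γ−1) = 608 × (22.1/80.8)^0.667 = 608 × 0.4214 = 256.2 K.
W_by = nCᵥ(T₁ − T₂) = (0.431)(12.47)(608 − 256.2) = 1891 J.
Work on gas = −W_by = -1891 J.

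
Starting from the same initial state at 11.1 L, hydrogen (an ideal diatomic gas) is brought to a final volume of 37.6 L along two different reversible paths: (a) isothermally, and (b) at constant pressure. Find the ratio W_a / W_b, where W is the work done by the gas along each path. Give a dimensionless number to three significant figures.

W_a / W_b ≈ 0.511

Path (a) isothermal: W = P₁V₁ ln(V₂/V₁) → W_a/(P₁V₁) = 1.22.
Path (b) isobaric: W = P₁(V₂ − V₁) → W_b/(P₁V₁) = 2.387.
W_a / W_b = 1.22 / 2.387 = 0.511.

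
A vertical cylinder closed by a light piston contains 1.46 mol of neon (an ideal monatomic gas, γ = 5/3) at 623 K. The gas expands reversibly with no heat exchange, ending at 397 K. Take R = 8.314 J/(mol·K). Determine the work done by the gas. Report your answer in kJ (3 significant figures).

Adiabatic ⇒ Q = 0, so W_by = −ΔU = nCᵥ(T₁ − T₂).
Cᵥ = 3R/2 = 12.47 J/(mol·K).
W = (1.46)(12.47)(623 − 397) = 4115 J.

W ≈ 4.11 kJ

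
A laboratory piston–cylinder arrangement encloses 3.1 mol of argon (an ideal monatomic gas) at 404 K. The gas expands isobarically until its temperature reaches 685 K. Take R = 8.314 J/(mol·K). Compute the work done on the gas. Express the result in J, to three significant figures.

W ≈ -7240 J

Isobaric: W = P ΔV = nR ΔT.
W = (3.1)(8.314)(685 − 404) = 7242 J.
Work on gas = −W_by = -7242 J.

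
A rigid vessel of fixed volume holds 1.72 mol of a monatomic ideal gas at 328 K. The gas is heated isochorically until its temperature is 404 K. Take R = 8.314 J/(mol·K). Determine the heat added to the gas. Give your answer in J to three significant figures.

Constant volume ⇒ W = 0, so Q = ΔU = nCᵥΔT with Cᵥ = 3R/2 = 12.47 J/(mol·K).
ΔU = (1.72)(12.47)(404 − 328) = 1630 J.

Q ≈ 1630 J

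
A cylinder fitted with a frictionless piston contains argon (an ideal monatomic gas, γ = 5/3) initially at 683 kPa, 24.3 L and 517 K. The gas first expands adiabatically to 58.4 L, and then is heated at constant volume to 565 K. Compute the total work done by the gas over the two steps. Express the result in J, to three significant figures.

Step 1 (adiabatic): W = (P₁V₁ − P₂V₂)/(γ−1) = (16597 − 9250)/0.667 = 11020 J.
Step 2 (isochoric): W = 0 (constant volume).
W_total = 11020 + 0 = 11020 J.

W_total ≈ 11000 J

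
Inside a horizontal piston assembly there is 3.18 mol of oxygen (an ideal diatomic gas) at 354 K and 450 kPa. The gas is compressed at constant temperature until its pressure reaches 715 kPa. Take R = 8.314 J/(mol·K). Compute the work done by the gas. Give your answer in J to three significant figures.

W ≈ -4330 J

Isothermal process: W = nRT ln(V₂/V₁) = nRT ln(P₁/P₂).
W = (3.18)(8.314)(354) × ln(450/715)
  = 9359 × ln(0.6294) = 9359 × -0.463
W_by_gas = -4334 J.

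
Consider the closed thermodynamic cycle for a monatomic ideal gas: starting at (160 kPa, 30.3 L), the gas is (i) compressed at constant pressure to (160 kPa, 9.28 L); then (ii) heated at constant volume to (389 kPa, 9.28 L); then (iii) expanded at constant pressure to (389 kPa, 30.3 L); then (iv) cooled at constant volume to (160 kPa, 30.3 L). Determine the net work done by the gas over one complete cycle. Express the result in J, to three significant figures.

Constant-volume legs do no work.
W(i) = (160)(9.28 − 30.3) = -3363 J; W(iii) = (389)(30.3 − 9.28) = 8177 J.
W_net = -3363 + 8177 = 4814 J (the clockwise enclosed area).

W_net ≈ 4810 J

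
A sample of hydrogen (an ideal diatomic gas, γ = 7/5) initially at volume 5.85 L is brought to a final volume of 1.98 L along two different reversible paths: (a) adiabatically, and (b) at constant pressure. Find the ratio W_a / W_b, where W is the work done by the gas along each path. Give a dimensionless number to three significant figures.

W_a / W_b ≈ 2.05

Path (a) adiabatic: W = P₁V₁(1 − (V₁/V₂)^(γ−1))/(γ−1) → W_a/(P₁V₁) = -1.356.
Path (b) isobaric: W = P₁(V₂ − V₁) → W_b/(P₁V₁) = -0.6615.
W_a / W_b = -1.356 / -0.6615 = 2.05.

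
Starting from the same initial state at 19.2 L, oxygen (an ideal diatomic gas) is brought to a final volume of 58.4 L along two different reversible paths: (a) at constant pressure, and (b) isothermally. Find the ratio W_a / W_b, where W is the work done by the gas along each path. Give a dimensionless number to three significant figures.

W_a / W_b ≈ 1.84

Path (a) isobaric: W = P₁(V₂ − V₁) → W_a/(P₁V₁) = 2.042.
Path (b) isothermal: W = P₁V₁ ln(V₂/V₁) → W_b/(P₁V₁) = 1.112.
W_a / W_b = 2.042 / 1.112 = 1.835.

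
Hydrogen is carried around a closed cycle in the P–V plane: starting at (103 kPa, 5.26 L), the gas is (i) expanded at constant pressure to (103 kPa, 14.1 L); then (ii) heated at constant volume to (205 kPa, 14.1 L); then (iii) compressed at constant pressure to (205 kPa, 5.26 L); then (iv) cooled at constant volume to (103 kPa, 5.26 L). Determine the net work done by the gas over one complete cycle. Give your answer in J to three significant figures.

Constant-volume legs do no work.
W(i) = (103)(14.1 − 5.26) = 910.5 J; W(iii) = (205)(5.26 − 14.1) = -1812 J.
W_net = 910.5 − 1812 = -901.7 J (the counter-clockwise enclosed area).

W_net ≈ -902 J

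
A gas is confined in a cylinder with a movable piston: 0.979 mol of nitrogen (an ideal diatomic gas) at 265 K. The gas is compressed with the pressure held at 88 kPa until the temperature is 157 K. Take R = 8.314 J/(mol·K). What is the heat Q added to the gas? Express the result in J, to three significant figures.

Q ≈ -3080 J

Isobaric: W = nRΔT = (0.979)(8.314)(-108) = -879.1 J.
ΔU = nCᵥΔT with Cᵥ = 5R/2: ΔU = (0.979)(20.79)(-108) = -2198 J.
Q = ΔU + W = -2198 − 879.1 = -3077 J.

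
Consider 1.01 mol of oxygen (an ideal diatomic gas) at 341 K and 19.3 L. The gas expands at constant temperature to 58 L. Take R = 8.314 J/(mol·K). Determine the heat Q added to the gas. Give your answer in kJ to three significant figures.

Q ≈ 3.15 kJ

Isothermal ⇒ ΔU = 0, so Q = W = nRT ln(V₂/V₁).
Q = (1.01)(8.314)(341) ln(58/19.3) = 2863 × 1.1 = 3151 J.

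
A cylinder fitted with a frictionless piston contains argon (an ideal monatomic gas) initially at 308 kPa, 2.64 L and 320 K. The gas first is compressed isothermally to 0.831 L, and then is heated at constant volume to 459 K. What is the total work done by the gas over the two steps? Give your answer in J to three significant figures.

W_total ≈ -940 J

Step 1 (isothermal): W = P₁V₁ ln(V₂/V₁) = (813.1) ln(0.831/2.64) = -939.9 J.
Step 2 (isochoric): W = 0 (constant volume).
W_total = -939.9 + 0 = -939.9 J.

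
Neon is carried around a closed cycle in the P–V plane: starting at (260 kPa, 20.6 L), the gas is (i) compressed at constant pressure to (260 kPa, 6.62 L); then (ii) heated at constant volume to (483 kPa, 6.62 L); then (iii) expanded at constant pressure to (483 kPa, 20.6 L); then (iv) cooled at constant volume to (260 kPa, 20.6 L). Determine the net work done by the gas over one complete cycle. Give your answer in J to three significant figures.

Constant-volume legs do no work.
W(i) = (260)(6.62 − 20.6) = -3635 J; W(iii) = (483)(20.6 − 6.62) = 6752 J.
W_net = -3635 + 6752 = 3118 J (the clockwise enclosed area).

W_net ≈ 3120 J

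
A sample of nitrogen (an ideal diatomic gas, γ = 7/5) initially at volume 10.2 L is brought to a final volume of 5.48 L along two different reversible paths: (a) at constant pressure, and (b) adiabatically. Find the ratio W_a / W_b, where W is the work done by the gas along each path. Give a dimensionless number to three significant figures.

W_a / W_b ≈ 0.656

Path (a) isobaric: W = P₁(V₂ − V₁) → W_a/(P₁V₁) = -0.4627.
Path (b) adiabatic: W = P₁V₁(1 − (V₁/V₂)^(γ−1))/(γ−1) → W_b/(P₁V₁) = -0.7053.
W_a / W_b = -0.4627 / -0.7053 = 0.6561.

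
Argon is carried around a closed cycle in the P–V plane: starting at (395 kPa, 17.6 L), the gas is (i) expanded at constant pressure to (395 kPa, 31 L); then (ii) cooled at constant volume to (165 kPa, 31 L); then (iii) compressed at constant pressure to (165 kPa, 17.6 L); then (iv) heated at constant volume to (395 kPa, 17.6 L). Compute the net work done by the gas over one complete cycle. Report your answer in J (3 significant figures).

Constant-volume legs do no work.
W(i) = (395)(31 − 17.6) = 5293 J; W(iii) = (165)(17.6 − 31) = -2211 J.
W_net = 5293 − 2211 = 3082 J (the clockwise enclosed area).

W_net ≈ 3080 J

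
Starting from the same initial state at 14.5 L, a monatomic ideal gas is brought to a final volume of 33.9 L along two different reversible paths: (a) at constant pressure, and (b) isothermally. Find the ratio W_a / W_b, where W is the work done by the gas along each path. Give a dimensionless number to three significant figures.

Path (a) isobaric: W = P₁(V₂ − V₁) → W_a/(P₁V₁) = 1.338.
Path (b) isothermal: W = P₁V₁ ln(V₂/V₁) → W_b/(P₁V₁) = 0.8493.
W_a / W_b = 1.338 / 0.8493 = 1.575.

W_a / W_b ≈ 1.58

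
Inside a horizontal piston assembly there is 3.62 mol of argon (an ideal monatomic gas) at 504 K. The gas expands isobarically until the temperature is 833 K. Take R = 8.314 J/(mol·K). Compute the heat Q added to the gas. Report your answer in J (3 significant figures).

Q ≈ 24800 J

Isobaric: W = nRΔT = (3.62)(8.314)(329) = 9902 J.
ΔU = nCᵥΔT with Cᵥ = 3R/2: ΔU = (3.62)(12.47)(329) = 14853 J.
Q = ΔU + W = 14853 + 9902 = 24755 J.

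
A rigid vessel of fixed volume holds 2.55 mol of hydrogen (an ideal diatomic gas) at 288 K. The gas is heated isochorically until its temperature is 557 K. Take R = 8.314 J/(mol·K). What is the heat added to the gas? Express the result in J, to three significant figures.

Constant volume ⇒ W = 0, so Q = ΔU = nCᵥΔT with Cᵥ = 5R/2 = 20.79 J/(mol·K).
ΔU = (2.55)(20.79)(557 − 288) = 14257 J.

Q ≈ 14300 J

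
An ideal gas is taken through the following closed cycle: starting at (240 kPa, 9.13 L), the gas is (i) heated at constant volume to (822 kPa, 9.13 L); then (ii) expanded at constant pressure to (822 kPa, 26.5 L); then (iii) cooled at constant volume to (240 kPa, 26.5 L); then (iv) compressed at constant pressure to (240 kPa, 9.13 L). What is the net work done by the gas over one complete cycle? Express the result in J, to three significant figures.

Constant-volume legs do no work.
W(ii) = (822)(26.5 − 9.13) = 14278 J; W(iv) = (240)(9.13 − 26.5) = -4169 J.
W_net = 14278 − 4169 = 10109 J (the clockwise enclosed area).

W_net ≈ 10100 J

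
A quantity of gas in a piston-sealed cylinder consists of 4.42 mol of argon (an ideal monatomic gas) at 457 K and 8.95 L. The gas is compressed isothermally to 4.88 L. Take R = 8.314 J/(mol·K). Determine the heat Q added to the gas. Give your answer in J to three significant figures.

Q ≈ -10200 J

Isothermal ⇒ ΔU = 0, so Q = W = nRT ln(V₂/V₁).
Q = (4.42)(8.314)(457) ln(4.88/8.95) = 16794 × -0.6065 = -10186 J.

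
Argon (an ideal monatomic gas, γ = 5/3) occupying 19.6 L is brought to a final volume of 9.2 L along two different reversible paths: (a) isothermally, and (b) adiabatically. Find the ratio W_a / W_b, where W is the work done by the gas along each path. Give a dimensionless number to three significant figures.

Path (a) isothermal: W = P₁V₁ ln(V₂/V₁) → W_a/(P₁V₁) = -0.7563.
Path (b) adiabatic: W = P₁V₁(1 − (V₁/V₂)^(γ−1))/(γ−1) → W_b/(P₁V₁) = -0.9835.
W_a / W_b = -0.7563 / -0.9835 = 0.769.

W_a / W_b ≈ 0.769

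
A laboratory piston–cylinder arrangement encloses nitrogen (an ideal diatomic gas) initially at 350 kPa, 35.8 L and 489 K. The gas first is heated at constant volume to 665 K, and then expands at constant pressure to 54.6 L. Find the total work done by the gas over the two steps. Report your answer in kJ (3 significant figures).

Step 1 (isochoric): W = 0 (constant volume).
After step 1: P = 476 kPa (V unchanged).
Step 2 (isobaric): W = PΔV = (476 kPa)(54.6 − 35.8 L) = 8948 J.
W_total = 0 + 8948 = 8948 J.

W_total ≈ 8.95 kJ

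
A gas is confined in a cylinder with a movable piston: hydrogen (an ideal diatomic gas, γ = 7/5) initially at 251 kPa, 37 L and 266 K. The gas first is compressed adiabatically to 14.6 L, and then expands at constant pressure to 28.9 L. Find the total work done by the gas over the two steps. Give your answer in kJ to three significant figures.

Step 1 (adiabatic): W = (P₁V₁ − P₂V₂)/(γ−1) = (9287 − 13471)/0.4 = -10461 J.
After step 1: P = 922.7 kPa, V = 14.6 L, T = 385.9 K.
Step 2 (isobaric): W = PΔV = (922.7 kPa)(28.9 − 14.6 L) = 13195 J.
W_total = -10461 + 13195 = 2733 J.

W_total ≈ 2.73 kJ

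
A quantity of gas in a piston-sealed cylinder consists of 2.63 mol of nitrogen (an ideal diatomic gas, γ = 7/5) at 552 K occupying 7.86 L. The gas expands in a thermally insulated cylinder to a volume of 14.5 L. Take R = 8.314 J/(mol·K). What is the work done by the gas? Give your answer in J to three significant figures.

W ≈ 6560 J

Adiabatic: TV^(γ−1) = const with γ = 7/5.
T₂ = T₁ (V₁/V₂)^(γ−1) = 552 × (7.86/14.5)^0.4 = 552 × 0.7827 = 432.1 K.
W_by = nCᵥ(T₁ − T₂) = (2.63)(20.79)(552 − 432.1) = 6556 J.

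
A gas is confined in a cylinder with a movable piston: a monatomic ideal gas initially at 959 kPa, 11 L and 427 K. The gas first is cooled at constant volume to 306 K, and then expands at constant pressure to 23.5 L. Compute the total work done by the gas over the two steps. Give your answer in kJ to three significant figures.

W_total ≈ 8.59 kJ

Step 1 (isochoric): W = 0 (constant volume).
After step 1: P = 687.2 kPa (V unchanged).
Step 2 (isobaric): W = PΔV = (687.2 kPa)(23.5 − 11 L) = 8591 J.
W_total = 0 + 8591 = 8591 J.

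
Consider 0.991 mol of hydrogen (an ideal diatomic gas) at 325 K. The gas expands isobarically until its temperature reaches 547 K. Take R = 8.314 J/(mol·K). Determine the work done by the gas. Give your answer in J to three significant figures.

Isobaric: W = P ΔV = nR ΔT.
W = (0.991)(8.314)(547 − 325) = 1829 J.

W ≈ 1830 J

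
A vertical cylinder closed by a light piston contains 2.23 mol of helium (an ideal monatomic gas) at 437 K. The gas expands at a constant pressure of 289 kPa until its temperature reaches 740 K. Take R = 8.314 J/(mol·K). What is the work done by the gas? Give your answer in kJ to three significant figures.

Isobaric: W = P ΔV = nR ΔT.
W = (2.23)(8.314)(740 − 437) = 5618 J.

W ≈ 5.62 kJ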